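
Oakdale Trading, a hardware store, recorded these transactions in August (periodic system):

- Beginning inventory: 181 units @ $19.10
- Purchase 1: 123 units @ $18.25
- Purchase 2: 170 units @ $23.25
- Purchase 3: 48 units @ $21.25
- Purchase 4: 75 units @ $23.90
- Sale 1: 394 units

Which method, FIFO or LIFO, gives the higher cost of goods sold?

FIFO COGS: 181 @ $19.10 + 123 @ $18.25 + 90 @ $23.25 = $7,794.35
LIFO COGS: 75 @ $23.90 + 48 @ $21.25 + 170 @ $23.25 + 101 @ $18.25 = $8,608.25

LIFO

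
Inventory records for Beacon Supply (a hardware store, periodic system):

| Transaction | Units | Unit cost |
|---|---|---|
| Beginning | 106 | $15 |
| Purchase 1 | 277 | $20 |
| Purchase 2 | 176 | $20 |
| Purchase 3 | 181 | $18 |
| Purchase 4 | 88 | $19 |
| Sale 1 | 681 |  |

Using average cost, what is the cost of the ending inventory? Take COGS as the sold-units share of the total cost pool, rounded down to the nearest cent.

Sale 1, sell 681: 681/828 × $15,580.00 → $12,813.98
Ending inventory (cost pool remaining) = $2,766.02

Ending inventory = $2,766.02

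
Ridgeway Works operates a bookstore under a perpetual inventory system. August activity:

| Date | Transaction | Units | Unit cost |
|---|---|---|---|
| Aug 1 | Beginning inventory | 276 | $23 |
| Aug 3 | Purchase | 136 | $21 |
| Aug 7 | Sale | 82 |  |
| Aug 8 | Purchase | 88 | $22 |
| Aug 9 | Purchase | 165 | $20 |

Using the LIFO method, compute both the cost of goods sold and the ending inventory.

COGS = $1,722; ending inventory = $12,718

Aug 7, 82 sold [LIFO — newest first]: 82 @ $21 = $1,722
Ending inventory: 276 @ $23 + 54 @ $21 + 88 @ $22 + 165 @ $20 = $12,718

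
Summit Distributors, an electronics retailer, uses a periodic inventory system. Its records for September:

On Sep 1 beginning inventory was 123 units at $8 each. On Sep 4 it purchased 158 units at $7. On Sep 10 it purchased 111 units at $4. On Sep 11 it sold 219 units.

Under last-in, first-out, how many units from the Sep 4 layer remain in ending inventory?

Sep 11, 219 sold [LIFO — newest first]: 111 @ $4 + 108 @ $7 = $1,200
Ending inventory: 123 @ $8 + 50 @ $7 = $1,334
Check: goods available $2,534 = COGS $1,200 + ending $1,334

50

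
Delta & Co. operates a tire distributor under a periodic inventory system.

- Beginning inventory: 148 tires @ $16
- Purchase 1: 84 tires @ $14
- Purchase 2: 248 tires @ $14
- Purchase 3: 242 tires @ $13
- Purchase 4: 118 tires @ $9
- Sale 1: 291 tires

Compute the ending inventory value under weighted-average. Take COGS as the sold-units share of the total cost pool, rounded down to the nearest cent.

Ending inventory = $7,335.69

Sale 1, sell 291: 291/840 × $11,224.00 → $3,888.31
Ending inventory (cost pool remaining) = $7,335.69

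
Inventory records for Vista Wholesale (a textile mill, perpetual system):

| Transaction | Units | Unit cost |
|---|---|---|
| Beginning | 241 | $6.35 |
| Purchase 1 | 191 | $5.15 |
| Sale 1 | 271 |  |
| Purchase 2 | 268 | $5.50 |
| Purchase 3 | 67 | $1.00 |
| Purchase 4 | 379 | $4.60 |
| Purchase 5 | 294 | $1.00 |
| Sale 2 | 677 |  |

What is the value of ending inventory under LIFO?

Ending inventory = $2,559.35

Sale 1 (271) [LIFO — newest first]: 191 @ $5.15 + 80 @ $6.35 = $1,491.65
Sale 2 (677) [LIFO — newest first]: 294 @ $1.00 + 379 @ $4.60 + 4 @ $1.00 = $2,041.40
Total COGS = $1,491.65 + $2,041.40 = $3,533.05
Ending inventory: 161 @ $6.35 + 268 @ $5.50 + 63 @ $1.00 = $2,559.35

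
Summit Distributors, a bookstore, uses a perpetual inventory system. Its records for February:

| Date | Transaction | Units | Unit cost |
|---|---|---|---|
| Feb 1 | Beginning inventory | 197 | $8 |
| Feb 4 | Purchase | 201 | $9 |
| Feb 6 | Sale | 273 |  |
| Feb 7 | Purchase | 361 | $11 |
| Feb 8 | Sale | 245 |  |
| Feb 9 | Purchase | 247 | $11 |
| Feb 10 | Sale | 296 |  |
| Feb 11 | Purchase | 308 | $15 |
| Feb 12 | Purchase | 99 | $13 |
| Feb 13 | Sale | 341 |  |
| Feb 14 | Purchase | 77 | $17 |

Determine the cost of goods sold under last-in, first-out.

Feb 6, 273 sold [LIFO — newest first]: 201 @ $9 + 72 @ $8 = $2,385
Feb 8, 245 sold [LIFO — newest first]: 245 @ $11 = $2,695
Feb 10, 296 sold [LIFO — newest first]: 247 @ $11 + 49 @ $11 = $3,256
Feb 13, 341 sold [LIFO — newest first]: 99 @ $13 + 242 @ $15 = $4,917
Total COGS = $2,385 + $2,695 + $3,256 + $4,917 = $13,253
Ending inventory: 125 @ $8 + 67 @ $11 + 66 @ $15 + 77 @ $17 = $4,036

COGS = $13,253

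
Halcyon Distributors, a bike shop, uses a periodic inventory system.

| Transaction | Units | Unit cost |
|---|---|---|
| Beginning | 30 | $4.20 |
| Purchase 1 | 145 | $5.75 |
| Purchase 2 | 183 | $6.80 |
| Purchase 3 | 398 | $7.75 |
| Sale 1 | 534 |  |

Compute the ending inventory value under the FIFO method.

Ending inventory = $1,720.50

Sale 1 (534) [FIFO — oldest first]: 30 @ $4.20 + 145 @ $5.75 + 183 @ $6.80 + 176 @ $7.75 = $3,568.15
Ending inventory: 222 @ $7.75 = $1,720.50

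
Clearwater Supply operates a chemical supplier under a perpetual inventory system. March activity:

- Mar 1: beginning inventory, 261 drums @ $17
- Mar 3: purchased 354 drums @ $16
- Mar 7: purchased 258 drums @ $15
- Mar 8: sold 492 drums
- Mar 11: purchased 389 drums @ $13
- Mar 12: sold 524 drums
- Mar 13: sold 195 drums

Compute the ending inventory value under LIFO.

Ending inventory = $867

Mar 8, 492 sold [LIFO — newest first]: 258 @ $15 + 234 @ $16 = $7,614
Mar 12, 524 sold [LIFO — newest first]: 389 @ $13 + 120 @ $16 + 15 @ $17 = $7,232
Mar 13, 195 sold [LIFO — newest first]: 195 @ $17 = $3,315
Total COGS = $7,614 + $7,232 + $3,315 = $18,161
Ending inventory: 51 @ $17 = $867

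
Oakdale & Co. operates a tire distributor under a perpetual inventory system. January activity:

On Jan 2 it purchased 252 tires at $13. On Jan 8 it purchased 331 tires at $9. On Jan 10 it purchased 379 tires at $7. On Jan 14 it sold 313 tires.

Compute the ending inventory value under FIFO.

Ending inventory = $5,083

Jan 14, 313 sold [FIFO — oldest first]: 252 @ $13 + 61 @ $9 = $3,825
Ending inventory: 270 @ $9 + 379 @ $7 = $5,083
Check: goods available $8,908 = COGS $3,825 + ending $5,083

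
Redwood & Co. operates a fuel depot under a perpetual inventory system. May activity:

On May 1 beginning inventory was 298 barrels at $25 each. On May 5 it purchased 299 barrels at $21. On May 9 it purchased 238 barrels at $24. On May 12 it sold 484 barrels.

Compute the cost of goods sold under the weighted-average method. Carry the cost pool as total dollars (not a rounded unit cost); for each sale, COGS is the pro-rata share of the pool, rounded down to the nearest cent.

COGS = $11,268.79

After May 1: 298 on hand, pool $7,450.00 (≈ $25.0000 each)
After May 5: 597 on hand, pool $13,729.00 (≈ $22.9966 each)
After May 9: 835 on hand, pool $19,441.00 (≈ $23.2826 each)
May 12, sell 484: 484/835 × $19,441.00 → $11,268.79
Ending inventory (cost pool remaining) = $8,172.21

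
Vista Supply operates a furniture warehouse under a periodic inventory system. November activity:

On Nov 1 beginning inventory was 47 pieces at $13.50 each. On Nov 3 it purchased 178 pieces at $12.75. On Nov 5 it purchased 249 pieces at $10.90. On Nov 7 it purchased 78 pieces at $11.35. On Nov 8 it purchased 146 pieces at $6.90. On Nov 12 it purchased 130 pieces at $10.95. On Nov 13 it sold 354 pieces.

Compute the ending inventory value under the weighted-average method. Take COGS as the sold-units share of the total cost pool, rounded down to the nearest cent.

Ending inventory = $5,114.57

Nov 13, sell 354: 354/828 × $8,934.30 → $3,819.73
Ending inventory (cost pool remaining) = $5,114.57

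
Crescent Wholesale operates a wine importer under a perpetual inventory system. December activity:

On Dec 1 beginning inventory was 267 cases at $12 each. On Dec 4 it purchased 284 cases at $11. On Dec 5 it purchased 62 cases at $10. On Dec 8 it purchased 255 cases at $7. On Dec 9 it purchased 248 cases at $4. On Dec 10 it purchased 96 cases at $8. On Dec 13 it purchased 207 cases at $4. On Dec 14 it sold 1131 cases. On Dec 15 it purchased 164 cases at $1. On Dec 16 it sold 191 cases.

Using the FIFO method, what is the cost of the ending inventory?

Dec 14, 1131 sold [FIFO — oldest first]: 267 @ $12 + 284 @ $11 + 62 @ $10 + 255 @ $7 + 248 @ $4 + 15 @ $8 = $9,845
Dec 16, 191 sold [FIFO — oldest first]: 81 @ $8 + 110 @ $4 = $1,088
Total COGS = $9,845 + $1,088 = $10,933
Ending inventory: 97 @ $4 + 164 @ $1 = $552

Ending inventory = $552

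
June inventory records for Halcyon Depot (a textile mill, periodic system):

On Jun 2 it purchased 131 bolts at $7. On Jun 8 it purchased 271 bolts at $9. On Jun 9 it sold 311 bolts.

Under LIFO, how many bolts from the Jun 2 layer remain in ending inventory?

91

Jun 9, 311 sold [LIFO — newest first]: 271 @ $9 + 40 @ $7 = $2,719
Ending inventory: 91 @ $7 = $637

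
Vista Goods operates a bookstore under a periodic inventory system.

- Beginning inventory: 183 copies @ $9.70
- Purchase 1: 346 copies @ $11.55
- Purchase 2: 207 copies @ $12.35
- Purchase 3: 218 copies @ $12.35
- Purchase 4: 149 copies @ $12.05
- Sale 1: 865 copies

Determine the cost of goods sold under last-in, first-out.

Sale 1 (865) [LIFO — newest first]: 149 @ $12.05 + 218 @ $12.35 + 207 @ $12.35 + 291 @ $11.55 = $10,405.25
Ending inventory: 183 @ $9.70 + 55 @ $11.55 = $2,410.35

COGS = $10,405.25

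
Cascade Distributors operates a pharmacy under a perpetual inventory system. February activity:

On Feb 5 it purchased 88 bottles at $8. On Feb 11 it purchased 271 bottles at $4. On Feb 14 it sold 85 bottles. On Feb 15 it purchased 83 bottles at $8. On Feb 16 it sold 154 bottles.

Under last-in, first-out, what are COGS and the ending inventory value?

COGS = $1,288; ending inventory = $1,164

Feb 14, 85 sold [LIFO — newest first]: 85 @ $4 = $340
Feb 16, 154 sold [LIFO — newest first]: 83 @ $8 + 71 @ $4 = $948
Total COGS = $340 + $948 = $1,288
Ending inventory: 88 @ $8 + 115 @ $4 = $1,164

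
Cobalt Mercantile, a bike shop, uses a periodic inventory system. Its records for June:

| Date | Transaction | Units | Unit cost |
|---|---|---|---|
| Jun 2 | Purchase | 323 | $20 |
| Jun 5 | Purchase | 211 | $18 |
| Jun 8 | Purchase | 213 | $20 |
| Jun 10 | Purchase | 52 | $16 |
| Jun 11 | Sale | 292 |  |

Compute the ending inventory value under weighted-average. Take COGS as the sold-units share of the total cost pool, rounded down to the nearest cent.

Jun 11, sell 292: 292/799 × $15,350.00 → $5,609.76
Ending inventory (cost pool remaining) = $9,740.24
Check: goods available $15,350.00 = COGS $5,609.76 + ending $9,740.24

Ending inventory = $9,740.24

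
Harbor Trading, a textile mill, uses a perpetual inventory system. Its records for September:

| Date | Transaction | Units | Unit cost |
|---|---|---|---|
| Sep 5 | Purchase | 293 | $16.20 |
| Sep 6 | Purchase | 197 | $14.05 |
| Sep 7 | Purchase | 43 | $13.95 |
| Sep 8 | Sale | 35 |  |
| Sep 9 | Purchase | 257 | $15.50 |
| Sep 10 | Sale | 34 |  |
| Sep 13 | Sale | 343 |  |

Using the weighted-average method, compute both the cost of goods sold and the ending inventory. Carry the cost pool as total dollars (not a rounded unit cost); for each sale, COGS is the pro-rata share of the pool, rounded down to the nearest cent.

COGS = $6,307.65; ending inventory = $5,790.15

After Sep 5: 293 on hand, pool $4,746.60 (≈ $16.2000 each)
After Sep 6: 490 on hand, pool $7,514.45 (≈ $15.3356 each)
After Sep 7: 533 on hand, pool $8,114.30 (≈ $15.2238 each)
Sep 8, sell 35: 35/533 × $8,114.30 → $532.83
After Sep 9: 755 on hand, pool $11,564.97 (≈ $15.3178 each)
Sep 10, sell 34: 34/755 × $11,564.97 → $520.80
Sep 13, sell 343: 343/721 × $11,044.17 → $5,254.02
Total COGS = $532.83 + $520.80 + $5,254.02 = $6,307.65
Ending inventory (cost pool remaining) = $5,790.15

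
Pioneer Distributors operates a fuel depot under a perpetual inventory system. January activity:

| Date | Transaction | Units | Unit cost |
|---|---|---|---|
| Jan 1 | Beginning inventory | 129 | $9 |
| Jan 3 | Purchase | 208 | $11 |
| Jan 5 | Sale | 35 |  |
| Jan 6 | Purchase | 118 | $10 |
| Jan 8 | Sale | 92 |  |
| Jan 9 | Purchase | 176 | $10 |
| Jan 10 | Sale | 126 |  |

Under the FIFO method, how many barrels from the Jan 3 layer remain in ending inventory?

Jan 5, 35 sold [FIFO — oldest first]: 35 @ $9 = $315
Jan 8, 92 sold [FIFO — oldest first]: 92 @ $9 = $828
Jan 10, 126 sold [FIFO — oldest first]: 2 @ $9 + 124 @ $11 = $1,382
Total COGS = $315 + $828 + $1,382 = $2,525
Ending inventory: 84 @ $11 + 118 @ $10 + 176 @ $10 = $3,864

84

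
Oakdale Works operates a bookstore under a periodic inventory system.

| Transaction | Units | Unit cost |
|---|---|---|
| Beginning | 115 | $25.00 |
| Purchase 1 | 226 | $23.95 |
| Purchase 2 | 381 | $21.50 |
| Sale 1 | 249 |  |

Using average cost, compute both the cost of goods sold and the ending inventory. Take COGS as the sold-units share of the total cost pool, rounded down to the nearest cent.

Sale 1, sell 249: 249/722 × $16,479.20 → $5,683.26
Ending inventory (cost pool remaining) = $10,795.94
Check: goods available $16,479.20 = COGS $5,683.26 + ending $10,795.94

COGS = $5,683.26; ending inventory = $10,795.94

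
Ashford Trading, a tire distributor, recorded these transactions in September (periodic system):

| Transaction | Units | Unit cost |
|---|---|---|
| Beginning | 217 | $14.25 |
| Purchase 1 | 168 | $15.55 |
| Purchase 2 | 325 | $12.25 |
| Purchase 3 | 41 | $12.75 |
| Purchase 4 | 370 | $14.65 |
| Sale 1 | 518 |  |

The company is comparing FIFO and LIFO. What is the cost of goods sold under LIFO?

COGS = $7,254.00

FIFO COGS: 217 @ $14.25 + 168 @ $15.55 + 133 @ $12.25 = $7,333.90
LIFO COGS: 370 @ $14.65 + 41 @ $12.75 + 107 @ $12.25 = $7,254.00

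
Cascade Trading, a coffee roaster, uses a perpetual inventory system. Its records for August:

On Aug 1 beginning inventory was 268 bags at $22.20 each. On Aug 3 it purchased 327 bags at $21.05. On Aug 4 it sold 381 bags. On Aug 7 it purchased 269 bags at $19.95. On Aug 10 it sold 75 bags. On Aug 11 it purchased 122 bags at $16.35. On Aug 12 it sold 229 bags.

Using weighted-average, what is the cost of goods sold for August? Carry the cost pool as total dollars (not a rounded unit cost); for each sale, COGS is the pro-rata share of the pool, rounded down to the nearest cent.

After Aug 1: 268 on hand, pool $5,949.60 (≈ $22.2000 each)
After Aug 3: 595 on hand, pool $12,832.95 (≈ $21.5680 each)
Aug 4, sell 381: 381/595 × $12,832.95 → $8,217.40
After Aug 7: 483 on hand, pool $9,982.10 (≈ $20.6669 each)
Aug 10, sell 75: 75/483 × $9,982.10 → $1,550.01
After Aug 11: 530 on hand, pool $10,426.79 (≈ $19.6732 each)
Aug 12, sell 229: 229/530 × $10,426.79 → $4,505.16
Total COGS = $8,217.40 + $1,550.01 + $4,505.16 = $14,272.57
Ending inventory (cost pool remaining) = $5,921.63

COGS = $14,272.57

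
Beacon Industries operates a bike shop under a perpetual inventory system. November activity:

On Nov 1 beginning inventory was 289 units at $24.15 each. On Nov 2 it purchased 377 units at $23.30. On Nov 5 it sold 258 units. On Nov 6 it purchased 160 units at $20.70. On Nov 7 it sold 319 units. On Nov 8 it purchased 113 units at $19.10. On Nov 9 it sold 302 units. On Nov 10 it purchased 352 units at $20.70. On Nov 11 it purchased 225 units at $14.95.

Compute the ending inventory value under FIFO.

Nov 5, 258 sold [FIFO — oldest first]: 258 @ $24.15 = $6,230.70
Nov 7, 319 sold [FIFO — oldest first]: 31 @ $24.15 + 288 @ $23.30 = $7,459.05
Nov 9, 302 sold [FIFO — oldest first]: 89 @ $23.30 + 160 @ $20.70 + 53 @ $19.10 = $6,398.00
Total COGS = $6,230.70 + $7,459.05 + $6,398.00 = $20,087.75
Ending inventory: 60 @ $19.10 + 352 @ $20.70 + 225 @ $14.95 = $11,796.15

Ending inventory = $11,796.15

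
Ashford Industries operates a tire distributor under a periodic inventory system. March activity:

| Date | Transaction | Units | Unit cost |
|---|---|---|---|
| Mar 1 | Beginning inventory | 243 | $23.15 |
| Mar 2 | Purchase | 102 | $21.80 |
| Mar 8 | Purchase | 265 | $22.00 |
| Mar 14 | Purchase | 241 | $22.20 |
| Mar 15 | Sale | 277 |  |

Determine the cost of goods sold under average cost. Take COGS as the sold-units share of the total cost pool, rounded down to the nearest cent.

Mar 15, sell 277: 277/851 × $19,029.25 → $6,194.00
Ending inventory (cost pool remaining) = $12,835.25

COGS = $6,194.00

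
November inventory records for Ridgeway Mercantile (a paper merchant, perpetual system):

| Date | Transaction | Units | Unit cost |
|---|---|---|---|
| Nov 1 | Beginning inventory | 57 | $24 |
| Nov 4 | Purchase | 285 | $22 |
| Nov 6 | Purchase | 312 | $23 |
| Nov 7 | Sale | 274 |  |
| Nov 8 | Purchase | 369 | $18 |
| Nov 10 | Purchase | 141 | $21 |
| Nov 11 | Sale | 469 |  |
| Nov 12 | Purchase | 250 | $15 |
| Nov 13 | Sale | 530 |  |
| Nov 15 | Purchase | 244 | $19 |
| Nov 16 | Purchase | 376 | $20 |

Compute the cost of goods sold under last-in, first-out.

COGS = $24,951

Nov 7, 274 sold [LIFO — newest first]: 274 @ $23 = $6,302
Nov 11, 469 sold [LIFO — newest first]: 141 @ $21 + 328 @ $18 = $8,865
Nov 13, 530 sold [LIFO — newest first]: 250 @ $15 + 41 @ $18 + 38 @ $23 + 201 @ $22 = $9,784
Total COGS = $6,302 + $8,865 + $9,784 = $24,951
Ending inventory: 57 @ $24 + 84 @ $22 + 244 @ $19 + 376 @ $20 = $15,372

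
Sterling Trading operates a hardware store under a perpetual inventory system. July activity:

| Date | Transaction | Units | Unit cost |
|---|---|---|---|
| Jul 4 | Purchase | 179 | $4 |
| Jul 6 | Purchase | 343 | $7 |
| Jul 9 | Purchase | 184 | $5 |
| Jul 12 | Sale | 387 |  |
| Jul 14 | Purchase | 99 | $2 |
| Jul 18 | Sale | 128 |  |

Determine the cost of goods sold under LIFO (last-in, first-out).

COGS = $2,742

Jul 12, 387 sold [LIFO — newest first]: 184 @ $5 + 203 @ $7 = $2,341
Jul 18, 128 sold [LIFO — newest first]: 99 @ $2 + 29 @ $7 = $401
Total COGS = $2,341 + $401 = $2,742
Ending inventory: 179 @ $4 + 111 @ $7 = $1,493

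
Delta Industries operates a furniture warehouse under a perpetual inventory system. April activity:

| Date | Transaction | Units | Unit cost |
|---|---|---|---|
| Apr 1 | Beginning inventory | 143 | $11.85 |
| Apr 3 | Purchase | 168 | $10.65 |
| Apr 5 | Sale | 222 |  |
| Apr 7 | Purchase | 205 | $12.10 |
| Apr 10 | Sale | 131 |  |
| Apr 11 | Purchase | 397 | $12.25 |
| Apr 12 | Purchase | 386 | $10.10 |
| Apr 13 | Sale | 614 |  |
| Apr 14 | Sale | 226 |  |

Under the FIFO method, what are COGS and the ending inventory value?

Apr 5, 222 sold [FIFO — oldest first]: 143 @ $11.85 + 79 @ $10.65 = $2,535.90
Apr 10, 131 sold [FIFO — oldest first]: 89 @ $10.65 + 42 @ $12.10 = $1,456.05
Apr 13, 614 sold [FIFO — oldest first]: 163 @ $12.10 + 397 @ $12.25 + 54 @ $10.10 = $7,380.95
Apr 14, 226 sold [FIFO — oldest first]: 226 @ $10.10 = $2,282.60
Total COGS = $2,535.90 + $1,456.05 + $7,380.95 + $2,282.60 = $13,655.50
Ending inventory: 106 @ $10.10 = $1,070.60

COGS = $13,655.50; ending inventory = $1,070.60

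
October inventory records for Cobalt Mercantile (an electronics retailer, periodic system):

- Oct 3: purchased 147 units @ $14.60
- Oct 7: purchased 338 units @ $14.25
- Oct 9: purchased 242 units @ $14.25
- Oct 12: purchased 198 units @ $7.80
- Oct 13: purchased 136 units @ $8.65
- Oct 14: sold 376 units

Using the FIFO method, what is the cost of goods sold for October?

COGS = $5,409.45

Oct 14, 376 sold [FIFO — oldest first]: 147 @ $14.60 + 229 @ $14.25 = $5,409.45
Ending inventory: 109 @ $14.25 + 242 @ $14.25 + 198 @ $7.80 + 136 @ $8.65 = $7,722.55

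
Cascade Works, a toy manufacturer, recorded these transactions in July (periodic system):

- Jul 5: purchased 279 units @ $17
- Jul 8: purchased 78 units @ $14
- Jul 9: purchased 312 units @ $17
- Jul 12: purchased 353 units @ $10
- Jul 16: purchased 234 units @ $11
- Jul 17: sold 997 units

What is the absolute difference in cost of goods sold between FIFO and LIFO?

FIFO COGS: 279 @ $17 + 78 @ $14 + 312 @ $17 + 328 @ $10 = $14,419
LIFO COGS: 234 @ $11 + 353 @ $10 + 312 @ $17 + 78 @ $14 + 20 @ $17 = $12,840
Difference = |$14,419 − $12,840| = $1,579

$1,579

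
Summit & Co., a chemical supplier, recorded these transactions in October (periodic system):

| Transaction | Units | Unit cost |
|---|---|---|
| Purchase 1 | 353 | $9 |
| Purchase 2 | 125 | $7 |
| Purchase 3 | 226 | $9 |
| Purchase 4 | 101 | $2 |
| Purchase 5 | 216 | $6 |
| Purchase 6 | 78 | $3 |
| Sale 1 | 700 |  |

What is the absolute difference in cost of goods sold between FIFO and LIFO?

$1,731

FIFO COGS: 353 @ $9 + 125 @ $7 + 222 @ $9 = $6,050
LIFO COGS: 78 @ $3 + 216 @ $6 + 101 @ $2 + 226 @ $9 + 79 @ $7 = $4,319
Difference = |$6,050 − $4,319| = $1,731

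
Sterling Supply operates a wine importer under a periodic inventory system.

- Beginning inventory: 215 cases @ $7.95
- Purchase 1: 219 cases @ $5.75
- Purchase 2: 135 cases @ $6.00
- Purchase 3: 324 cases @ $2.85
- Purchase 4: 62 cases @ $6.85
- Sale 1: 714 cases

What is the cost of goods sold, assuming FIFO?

COGS = $4,191.75

Sale 1 (714) [FIFO — oldest first]: 215 @ $7.95 + 219 @ $5.75 + 135 @ $6.00 + 145 @ $2.85 = $4,191.75
Ending inventory: 179 @ $2.85 + 62 @ $6.85 = $934.85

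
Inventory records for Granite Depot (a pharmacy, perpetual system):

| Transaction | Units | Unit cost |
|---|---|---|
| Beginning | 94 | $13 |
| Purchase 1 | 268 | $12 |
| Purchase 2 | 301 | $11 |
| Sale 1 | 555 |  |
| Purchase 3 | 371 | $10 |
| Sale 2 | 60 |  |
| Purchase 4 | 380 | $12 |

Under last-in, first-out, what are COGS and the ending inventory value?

Sale 1 (555) [LIFO — newest first]: 301 @ $11 + 254 @ $12 = $6,359
Sale 2 (60) [LIFO — newest first]: 60 @ $10 = $600
Total COGS = $6,359 + $600 = $6,959
Ending inventory: 94 @ $13 + 14 @ $12 + 311 @ $10 + 380 @ $12 = $9,060

COGS = $6,959; ending inventory = $9,060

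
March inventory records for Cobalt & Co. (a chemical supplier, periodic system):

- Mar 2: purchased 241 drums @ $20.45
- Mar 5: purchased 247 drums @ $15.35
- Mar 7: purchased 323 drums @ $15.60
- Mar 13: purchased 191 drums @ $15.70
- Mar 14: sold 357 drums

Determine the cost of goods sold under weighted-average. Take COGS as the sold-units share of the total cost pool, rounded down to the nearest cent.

COGS = $5,970.45

Mar 14, sell 357: 357/1002 × $16,757.40 → $5,970.45
Ending inventory (cost pool remaining) = $10,786.95
Check: goods available $16,757.40 = COGS $5,970.45 + ending $10,786.95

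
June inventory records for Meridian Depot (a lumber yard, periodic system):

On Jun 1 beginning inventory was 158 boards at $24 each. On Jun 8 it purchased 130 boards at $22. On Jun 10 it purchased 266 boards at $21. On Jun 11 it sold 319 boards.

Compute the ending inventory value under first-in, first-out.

Ending inventory = $4,935

Jun 11, 319 sold [FIFO — oldest first]: 158 @ $24 + 130 @ $22 + 31 @ $21 = $7,303
Ending inventory: 235 @ $21 = $4,935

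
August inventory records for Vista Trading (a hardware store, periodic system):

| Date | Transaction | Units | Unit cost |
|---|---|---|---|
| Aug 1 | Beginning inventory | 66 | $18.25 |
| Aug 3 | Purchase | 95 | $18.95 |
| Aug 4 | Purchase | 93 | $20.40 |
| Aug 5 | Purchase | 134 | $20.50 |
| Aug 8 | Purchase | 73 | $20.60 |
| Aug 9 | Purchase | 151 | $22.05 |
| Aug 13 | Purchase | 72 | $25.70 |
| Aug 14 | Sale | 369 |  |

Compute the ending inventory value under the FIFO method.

Ending inventory = $7,073.25

Aug 14, 369 sold [FIFO — oldest first]: 66 @ $18.25 + 95 @ $18.95 + 93 @ $20.40 + 115 @ $20.50 = $7,259.45
Ending inventory: 19 @ $20.50 + 73 @ $20.60 + 151 @ $22.05 + 72 @ $25.70 = $7,073.25
Check: goods available $14,332.70 = COGS $7,259.45 + ending $7,073.25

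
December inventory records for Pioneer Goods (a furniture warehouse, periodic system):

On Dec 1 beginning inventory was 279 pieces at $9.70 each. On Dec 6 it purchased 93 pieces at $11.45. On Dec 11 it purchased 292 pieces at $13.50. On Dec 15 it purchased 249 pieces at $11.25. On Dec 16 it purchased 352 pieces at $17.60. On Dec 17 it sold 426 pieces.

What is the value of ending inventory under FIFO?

Ending inventory = $12,209.45

Dec 17, 426 sold [FIFO — oldest first]: 279 @ $9.70 + 93 @ $11.45 + 54 @ $13.50 = $4,500.15
Ending inventory: 238 @ $13.50 + 249 @ $11.25 + 352 @ $17.60 = $12,209.45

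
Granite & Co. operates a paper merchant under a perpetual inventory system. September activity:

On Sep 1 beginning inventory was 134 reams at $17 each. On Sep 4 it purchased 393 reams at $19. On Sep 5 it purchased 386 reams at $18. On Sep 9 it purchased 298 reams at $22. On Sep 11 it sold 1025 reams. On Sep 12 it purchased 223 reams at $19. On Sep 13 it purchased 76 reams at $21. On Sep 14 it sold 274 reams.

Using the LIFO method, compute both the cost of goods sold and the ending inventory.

Sep 11, 1025 sold [LIFO — newest first]: 298 @ $22 + 386 @ $18 + 341 @ $19 = $19,983
Sep 14, 274 sold [LIFO — newest first]: 76 @ $21 + 198 @ $19 = $5,358
Total COGS = $19,983 + $5,358 = $25,341
Ending inventory: 134 @ $17 + 52 @ $19 + 25 @ $19 = $3,741

COGS = $25,341; ending inventory = $3,741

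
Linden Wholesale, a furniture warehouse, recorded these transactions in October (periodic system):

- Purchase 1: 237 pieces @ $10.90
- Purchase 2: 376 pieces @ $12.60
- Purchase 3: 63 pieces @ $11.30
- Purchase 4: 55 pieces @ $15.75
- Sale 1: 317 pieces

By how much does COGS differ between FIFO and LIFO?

FIFO COGS: 237 @ $10.90 + 80 @ $12.60 = $3,591.30
LIFO COGS: 55 @ $15.75 + 63 @ $11.30 + 199 @ $12.60 = $4,085.55
Difference = |$3,591.30 − $4,085.55| = $494.25

$494.25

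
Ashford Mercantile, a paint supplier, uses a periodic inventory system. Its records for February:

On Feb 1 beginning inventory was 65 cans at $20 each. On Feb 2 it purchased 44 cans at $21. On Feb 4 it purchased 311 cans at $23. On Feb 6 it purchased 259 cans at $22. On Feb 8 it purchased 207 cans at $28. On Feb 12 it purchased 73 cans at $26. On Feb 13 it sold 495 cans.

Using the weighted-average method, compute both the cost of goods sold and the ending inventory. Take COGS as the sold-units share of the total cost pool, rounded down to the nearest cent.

Feb 13, sell 495: 495/959 × $22,769.00 → $11,752.50
Ending inventory (cost pool remaining) = $11,016.50
Check: goods available $22,769.00 = COGS $11,752.50 + ending $11,016.50

COGS = $11,752.50; ending inventory = $11,016.50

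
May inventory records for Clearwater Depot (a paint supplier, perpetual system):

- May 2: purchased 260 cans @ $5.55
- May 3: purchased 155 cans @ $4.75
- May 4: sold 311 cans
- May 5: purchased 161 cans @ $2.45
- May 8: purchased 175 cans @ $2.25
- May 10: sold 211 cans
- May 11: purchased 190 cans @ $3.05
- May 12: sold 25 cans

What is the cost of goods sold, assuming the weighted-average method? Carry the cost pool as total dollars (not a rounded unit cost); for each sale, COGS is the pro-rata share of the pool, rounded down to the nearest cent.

COGS = $2,349.00

After May 2: 260 on hand, pool $1,443.00 (≈ $5.5500 each)
After May 3: 415 on hand, pool $2,179.25 (≈ $5.2512 each)
May 4, sell 311: 311/415 × $2,179.25 → $1,633.12
After May 5: 265 on hand, pool $940.58 (≈ $3.5494 each)
After May 8: 440 on hand, pool $1,334.33 (≈ $3.0326 each)
May 10, sell 211: 211/440 × $1,334.33 → $639.87
After May 11: 419 on hand, pool $1,273.96 (≈ $3.0405 each)
May 12, sell 25: 25/419 × $1,273.96 → $76.01
Total COGS = $1,633.12 + $639.87 + $76.01 = $2,349.00
Ending inventory (cost pool remaining) = $1,197.95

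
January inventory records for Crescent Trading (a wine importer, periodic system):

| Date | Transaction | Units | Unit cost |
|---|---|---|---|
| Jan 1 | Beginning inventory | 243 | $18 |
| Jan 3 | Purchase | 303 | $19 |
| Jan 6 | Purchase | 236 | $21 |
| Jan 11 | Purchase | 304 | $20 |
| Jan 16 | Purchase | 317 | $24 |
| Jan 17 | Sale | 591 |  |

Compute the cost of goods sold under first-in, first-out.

Jan 17, 591 sold [FIFO — oldest first]: 243 @ $18 + 303 @ $19 + 45 @ $21 = $11,076
Ending inventory: 191 @ $21 + 304 @ $20 + 317 @ $24 = $17,699
Check: goods available $28,775 = COGS $11,076 + ending $17,699

COGS = $11,076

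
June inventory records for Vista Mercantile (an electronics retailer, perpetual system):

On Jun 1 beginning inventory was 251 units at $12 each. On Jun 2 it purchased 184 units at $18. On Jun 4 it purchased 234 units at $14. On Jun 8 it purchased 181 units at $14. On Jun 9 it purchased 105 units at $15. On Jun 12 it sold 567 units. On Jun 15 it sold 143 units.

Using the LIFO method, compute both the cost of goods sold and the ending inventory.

COGS = $10,769; ending inventory = $2,940

Jun 12, 567 sold [LIFO — newest first]: 105 @ $15 + 181 @ $14 + 234 @ $14 + 47 @ $18 = $8,231
Jun 15, 143 sold [LIFO — newest first]: 137 @ $18 + 6 @ $12 = $2,538
Total COGS = $8,231 + $2,538 = $10,769
Ending inventory: 245 @ $12 = $2,940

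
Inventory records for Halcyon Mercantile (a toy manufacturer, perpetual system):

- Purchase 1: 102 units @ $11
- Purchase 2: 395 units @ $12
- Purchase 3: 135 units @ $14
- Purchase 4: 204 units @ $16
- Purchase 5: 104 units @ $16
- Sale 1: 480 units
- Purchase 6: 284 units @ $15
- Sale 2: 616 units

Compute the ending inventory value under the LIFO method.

Sale 1 (480) [LIFO — newest first]: 104 @ $16 + 204 @ $16 + 135 @ $14 + 37 @ $12 = $7,262
Sale 2 (616) [LIFO — newest first]: 284 @ $15 + 332 @ $12 = $8,244
Total COGS = $7,262 + $8,244 = $15,506
Ending inventory: 102 @ $11 + 26 @ $12 = $1,434

Ending inventory = $1,434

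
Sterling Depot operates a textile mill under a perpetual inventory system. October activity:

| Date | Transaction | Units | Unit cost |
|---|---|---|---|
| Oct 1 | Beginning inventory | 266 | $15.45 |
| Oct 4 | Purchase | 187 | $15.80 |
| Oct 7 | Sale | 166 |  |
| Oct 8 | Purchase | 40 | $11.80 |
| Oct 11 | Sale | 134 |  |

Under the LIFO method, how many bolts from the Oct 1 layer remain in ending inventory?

Oct 7, 166 sold [LIFO — newest first]: 166 @ $15.80 = $2,622.80
Oct 11, 134 sold [LIFO — newest first]: 40 @ $11.80 + 21 @ $15.80 + 73 @ $15.45 = $1,931.65
Total COGS = $2,622.80 + $1,931.65 = $4,554.45
Ending inventory: 193 @ $15.45 = $2,981.85
Check: goods available $7,536.30 = COGS $4,554.45 + ending $2,981.85

193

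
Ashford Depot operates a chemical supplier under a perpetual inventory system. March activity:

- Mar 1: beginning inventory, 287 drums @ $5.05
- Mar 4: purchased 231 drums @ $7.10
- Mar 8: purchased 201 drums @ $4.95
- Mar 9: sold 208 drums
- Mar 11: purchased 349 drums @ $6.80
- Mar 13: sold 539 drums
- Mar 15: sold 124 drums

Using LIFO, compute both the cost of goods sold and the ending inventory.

Mar 9, 208 sold [LIFO — newest first]: 201 @ $4.95 + 7 @ $7.10 = $1,044.65
Mar 13, 539 sold [LIFO — newest first]: 349 @ $6.80 + 190 @ $7.10 = $3,722.20
Mar 15, 124 sold [LIFO — newest first]: 34 @ $7.10 + 90 @ $5.05 = $695.90
Total COGS = $1,044.65 + $3,722.20 + $695.90 = $5,462.75
Ending inventory: 197 @ $5.05 = $994.85

COGS = $5,462.75; ending inventory = $994.85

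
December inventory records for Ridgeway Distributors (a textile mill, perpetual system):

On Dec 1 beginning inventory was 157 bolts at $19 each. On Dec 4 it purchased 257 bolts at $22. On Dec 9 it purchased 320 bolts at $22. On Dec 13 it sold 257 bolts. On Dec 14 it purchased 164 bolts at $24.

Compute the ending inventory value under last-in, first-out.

Dec 13, 257 sold [LIFO — newest first]: 257 @ $22 = $5,654
Ending inventory: 157 @ $19 + 257 @ $22 + 63 @ $22 + 164 @ $24 = $13,959
Check: goods available $19,613 = COGS $5,654 + ending $13,959

Ending inventory = $13,959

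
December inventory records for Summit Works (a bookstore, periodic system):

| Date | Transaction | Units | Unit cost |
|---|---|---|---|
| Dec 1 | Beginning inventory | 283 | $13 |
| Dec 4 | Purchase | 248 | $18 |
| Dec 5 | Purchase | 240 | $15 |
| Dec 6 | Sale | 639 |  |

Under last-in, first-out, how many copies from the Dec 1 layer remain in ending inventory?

132

Dec 6, 639 sold [LIFO — newest first]: 240 @ $15 + 248 @ $18 + 151 @ $13 = $10,027
Ending inventory: 132 @ $13 = $1,716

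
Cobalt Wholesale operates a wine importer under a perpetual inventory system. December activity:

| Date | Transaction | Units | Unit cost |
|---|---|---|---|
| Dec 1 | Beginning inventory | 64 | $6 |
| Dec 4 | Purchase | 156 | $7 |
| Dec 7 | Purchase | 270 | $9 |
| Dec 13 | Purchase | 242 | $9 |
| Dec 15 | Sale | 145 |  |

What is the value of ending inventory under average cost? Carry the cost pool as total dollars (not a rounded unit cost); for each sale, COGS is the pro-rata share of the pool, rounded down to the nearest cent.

After Dec 1: 64 on hand, pool $384.00 (≈ $6.0000 each)
After Dec 4: 220 on hand, pool $1,476.00 (≈ $6.7091 each)
After Dec 7: 490 on hand, pool $3,906.00 (≈ $7.9714 each)
After Dec 13: 732 on hand, pool $6,084.00 (≈ $8.3115 each)
Dec 15, sell 145: 145/732 × $6,084.00 → $1,205.16
Ending inventory (cost pool remaining) = $4,878.84
Check: goods available $6,084.00 = COGS $1,205.16 + ending $4,878.84

Ending inventory = $4,878.84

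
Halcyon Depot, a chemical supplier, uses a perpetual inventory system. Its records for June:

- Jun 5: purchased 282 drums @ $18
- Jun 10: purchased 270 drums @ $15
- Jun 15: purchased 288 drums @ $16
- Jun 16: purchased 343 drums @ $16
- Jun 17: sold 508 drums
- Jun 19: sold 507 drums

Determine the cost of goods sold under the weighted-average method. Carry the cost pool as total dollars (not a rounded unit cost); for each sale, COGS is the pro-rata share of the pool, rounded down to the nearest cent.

COGS = $16,492.24

After Jun 5: 282 on hand, pool $5,076.00 (≈ $18.0000 each)
After Jun 10: 552 on hand, pool $9,126.00 (≈ $16.5326 each)
After Jun 15: 840 on hand, pool $13,734.00 (≈ $16.3500 each)
After Jun 16: 1183 on hand, pool $19,222.00 (≈ $16.2485 each)
Jun 17, sell 508: 508/1183 × $19,222.00 → $8,254.24
Jun 19, sell 507: 507/675 × $10,967.76 → $8,238.00
Total COGS = $8,254.24 + $8,238.00 = $16,492.24
Ending inventory (cost pool remaining) = $2,729.76
Check: goods available $19,222.00 = COGS $16,492.24 + ending $2,729.76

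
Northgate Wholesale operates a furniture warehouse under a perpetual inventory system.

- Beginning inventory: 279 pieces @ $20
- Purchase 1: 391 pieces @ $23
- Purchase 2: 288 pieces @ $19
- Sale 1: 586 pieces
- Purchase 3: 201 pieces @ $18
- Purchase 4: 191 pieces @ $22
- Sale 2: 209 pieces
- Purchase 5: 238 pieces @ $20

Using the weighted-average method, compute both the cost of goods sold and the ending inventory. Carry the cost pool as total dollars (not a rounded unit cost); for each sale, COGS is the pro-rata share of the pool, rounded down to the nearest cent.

After Beginning: 279 on hand, pool $5,580.00 (≈ $20.0000 each)
After Purchase 1: 670 on hand, pool $14,573.00 (≈ $21.7507 each)
After Purchase 2: 958 on hand, pool $20,045.00 (≈ $20.9238 each)
Sale 1, sell 586: 586/958 × $20,045.00 → $12,261.34
After Purchase 3: 573 on hand, pool $11,401.66 (≈ $19.8982 each)
After Purchase 4: 764 on hand, pool $15,603.66 (≈ $20.4236 each)
Sale 2, sell 209: 209/764 × $15,603.66 → $4,268.54
After Purchase 5: 793 on hand, pool $16,095.12 (≈ $20.2965 each)
Total COGS = $12,261.34 + $4,268.54 = $16,529.88
Ending inventory (cost pool remaining) = $16,095.12
Check: goods available $32,625.00 = COGS $16,529.88 + ending $16,095.12

COGS = $16,529.88; ending inventory = $16,095.12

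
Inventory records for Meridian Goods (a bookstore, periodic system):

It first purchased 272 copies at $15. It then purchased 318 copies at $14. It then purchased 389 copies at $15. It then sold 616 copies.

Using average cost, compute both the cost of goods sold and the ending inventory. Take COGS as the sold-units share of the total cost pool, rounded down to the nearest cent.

COGS = $9,039.91; ending inventory = $5,327.09

Sale 1, sell 616: 616/979 × $14,367.00 → $9,039.91
Ending inventory (cost pool remaining) = $5,327.09
Check: goods available $14,367.00 = COGS $9,039.91 + ending $5,327.09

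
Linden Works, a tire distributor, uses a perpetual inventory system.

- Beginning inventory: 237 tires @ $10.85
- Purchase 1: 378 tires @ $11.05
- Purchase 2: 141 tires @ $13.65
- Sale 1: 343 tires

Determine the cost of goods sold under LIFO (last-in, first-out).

COGS = $4,156.75

Sale 1 (343) [LIFO — newest first]: 141 @ $13.65 + 202 @ $11.05 = $4,156.75
Ending inventory: 237 @ $10.85 + 176 @ $11.05 = $4,516.25
Check: goods available $8,673.00 = COGS $4,156.75 + ending $4,516.25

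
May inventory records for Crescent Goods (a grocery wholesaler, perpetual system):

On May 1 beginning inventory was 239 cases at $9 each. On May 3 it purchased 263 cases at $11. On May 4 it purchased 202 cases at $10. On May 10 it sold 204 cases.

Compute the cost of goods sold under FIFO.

COGS = $1,836

May 10, 204 sold [FIFO — oldest first]: 204 @ $9 = $1,836
Ending inventory: 35 @ $9 + 263 @ $11 + 202 @ $10 = $5,228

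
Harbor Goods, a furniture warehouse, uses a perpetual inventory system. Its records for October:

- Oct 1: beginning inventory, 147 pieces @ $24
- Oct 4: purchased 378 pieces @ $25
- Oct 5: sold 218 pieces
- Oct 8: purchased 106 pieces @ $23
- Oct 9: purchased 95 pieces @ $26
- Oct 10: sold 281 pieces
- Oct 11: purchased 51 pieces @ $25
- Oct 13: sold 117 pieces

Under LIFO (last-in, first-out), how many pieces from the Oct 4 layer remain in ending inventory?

14

Oct 5, 218 sold [LIFO — newest first]: 218 @ $25 = $5,450
Oct 10, 281 sold [LIFO — newest first]: 95 @ $26 + 106 @ $23 + 80 @ $25 = $6,908
Oct 13, 117 sold [LIFO — newest first]: 51 @ $25 + 66 @ $25 = $2,925
Total COGS = $5,450 + $6,908 + $2,925 = $15,283
Ending inventory: 147 @ $24 + 14 @ $25 = $3,878
Check: goods available $19,161 = COGS $15,283 + ending $3,878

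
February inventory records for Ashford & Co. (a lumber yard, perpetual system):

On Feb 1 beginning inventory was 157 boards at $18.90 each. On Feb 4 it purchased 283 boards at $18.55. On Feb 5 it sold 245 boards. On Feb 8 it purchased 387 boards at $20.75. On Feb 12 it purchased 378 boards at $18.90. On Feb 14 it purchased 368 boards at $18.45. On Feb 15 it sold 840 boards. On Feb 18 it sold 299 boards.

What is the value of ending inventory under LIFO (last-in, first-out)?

Feb 5, 245 sold [LIFO — newest first]: 245 @ $18.55 = $4,544.75
Feb 15, 840 sold [LIFO — newest first]: 368 @ $18.45 + 378 @ $18.90 + 94 @ $20.75 = $15,884.30
Feb 18, 299 sold [LIFO — newest first]: 293 @ $20.75 + 6 @ $18.55 = $6,191.05
Total COGS = $4,544.75 + $15,884.30 + $6,191.05 = $26,620.10
Ending inventory: 157 @ $18.90 + 32 @ $18.55 = $3,560.90

Ending inventory = $3,560.90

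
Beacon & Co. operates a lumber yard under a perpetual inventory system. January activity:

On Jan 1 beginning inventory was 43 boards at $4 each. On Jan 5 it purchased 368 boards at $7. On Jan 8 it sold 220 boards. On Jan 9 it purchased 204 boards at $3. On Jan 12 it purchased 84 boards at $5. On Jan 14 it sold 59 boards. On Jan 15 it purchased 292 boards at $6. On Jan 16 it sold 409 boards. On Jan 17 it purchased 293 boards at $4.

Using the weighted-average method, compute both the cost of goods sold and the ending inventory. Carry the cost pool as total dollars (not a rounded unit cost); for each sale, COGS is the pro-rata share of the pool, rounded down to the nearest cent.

After Jan 1: 43 on hand, pool $172.00 (≈ $4.0000 each)
After Jan 5: 411 on hand, pool $2,748.00 (≈ $6.6861 each)
Jan 8, sell 220: 220/411 × $2,748.00 → $1,470.94
After Jan 9: 395 on hand, pool $1,889.06 (≈ $4.7824 each)
After Jan 12: 479 on hand, pool $2,309.06 (≈ $4.8206 each)
Jan 14, sell 59: 59/479 × $2,309.06 → $284.41
After Jan 15: 712 on hand, pool $3,776.65 (≈ $5.3043 each)
Jan 16, sell 409: 409/712 × $3,776.65 → $2,169.45
After Jan 17: 596 on hand, pool $2,779.20 (≈ $4.6631 each)
Total COGS = $1,470.94 + $284.41 + $2,169.45 = $3,924.80
Ending inventory (cost pool remaining) = $2,779.20
Check: goods available $6,704.00 = COGS $3,924.80 + ending $2,779.20

COGS = $3,924.80; ending inventory = $2,779.20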